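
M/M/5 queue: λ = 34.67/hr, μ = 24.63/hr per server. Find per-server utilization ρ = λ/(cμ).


ρ = λ/(cμ) = 34.67/(5·24.63) = 34.67/123.15 = 0.2815

Final: 0.2815


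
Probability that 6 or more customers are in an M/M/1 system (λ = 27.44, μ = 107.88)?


ρ = 27.44/107.88 = 0.2544
P(N ≥ n) = ρ^n = 0.2544^6 = 0.0002708

Final: 0.0002708


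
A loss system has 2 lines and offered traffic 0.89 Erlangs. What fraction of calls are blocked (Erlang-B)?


B(c,a) = (a^c/c!) / Σ_{k=0}^{c} a^k/k!
a^2/2! = 0.396050
Σ terms (k=0..2): 1.00000 + 0.89000 + 0.39605 = 2.286050
B = 0.396050/2.286050 = 0.173246

Final: 0.173246


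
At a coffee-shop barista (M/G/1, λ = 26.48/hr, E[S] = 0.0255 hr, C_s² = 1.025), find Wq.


ρ = λ·E[S] = 26.48·0.0255 = 0.6752
E[S²] = E[S]²(1+C_s²) = 0.0255²·(1+1.025) = 0.001317
Wq = λ·E[S²]/(2(1−ρ)) = 26.48·0.001317/(2·0.3248) = 0.05368 hr

Final: 0.05368 hr


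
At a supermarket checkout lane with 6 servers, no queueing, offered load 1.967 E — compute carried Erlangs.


B(6,1.967) = 0.011299 (Erlang-B)
Carried load = a(1 − B) = 1.967·(1 − 0.011299) = 1.967·0.988701 = 1.9448 E

Final: 1.9448 Erlangs


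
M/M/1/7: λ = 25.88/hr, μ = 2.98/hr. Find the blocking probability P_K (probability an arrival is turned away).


ρ = λ/μ = 25.88/2.98 = 8.6846
P_K = (1−ρ)ρ^K/(1−ρ^(K+1)) = (-7.6846·3725941.702208)/(1 − 32358178.272869)
= -28632236.570661/-32358177.272869 = 0.884853

Final: 0.884853


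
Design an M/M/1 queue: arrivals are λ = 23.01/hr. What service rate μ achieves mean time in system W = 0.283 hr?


W = 1/(μ−λ) ⇒ μ − λ = 1/W = 1/0.283 = 3.5336
μ = λ + 1/W = 23.01 + 3.5336 = 26.5436 per hr

Final: 26.5436 /hr


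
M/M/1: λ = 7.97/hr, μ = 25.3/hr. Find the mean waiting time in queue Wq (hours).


ρ = 7.97/25.3 = 0.3150
Wq = ρ/(μ−λ) = 0.3150/(25.3 − 7.97) = 0.3150/17.33 = 0.01818 hr

Final: 0.01818 hr


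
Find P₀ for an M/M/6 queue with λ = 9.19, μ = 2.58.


a = λ/μ = 9.19/2.58 = 3.5620; ρ = a/c = 0.5937
Σ_{k=0}^{5} a^k/k! (terms k=0..5) = 1.00000 + 3.56202 + 6.34398 + 7.53245 + 6.70767 + 4.77857 = 29.92468
Tail: a^6/(6!(1−ρ)) = 2042.56005/(720·0.4063) = 6.98172
P₀ = 1/(29.92468 + 6.98172) = 1/36.90641 = 0.027096

Final: 0.027096


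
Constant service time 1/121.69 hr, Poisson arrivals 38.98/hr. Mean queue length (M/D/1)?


ρ = 38.98/121.69 = 0.3203
M/D/1: Lq = ρ²/(2(1−ρ)) = 0.1026/(2·0.6797) = 0.07548

Final: 0.07548


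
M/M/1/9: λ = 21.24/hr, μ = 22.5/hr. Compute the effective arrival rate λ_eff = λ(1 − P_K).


ρ = 0.9440; P_K = (1−ρ)ρ^9/(1−ρ^10) = 0.076110
λ_eff = λ(1 − P_K) = 21.24·(1 − 0.076110) = 21.24·0.923890 = 19.6234 /hr

Final: 19.6234 /hr


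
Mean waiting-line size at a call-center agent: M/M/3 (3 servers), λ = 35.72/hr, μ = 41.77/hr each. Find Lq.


a = λ/μ = 0.8552; ρ = a/3 = 0.2851
P₀ = 0.422548
Lq = P₀·a^c·ρ / (c!·(1−ρ)²) = 0.422548·0.62538·0.2851/(6·0.51115)
= 0.02456

Final: 0.02456


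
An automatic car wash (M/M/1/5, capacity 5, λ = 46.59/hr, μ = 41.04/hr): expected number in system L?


ρ = 46.59/41.04 = 1.1352
L = ρ[1 − (K+1)ρ^K + Kρ^(K+1)] / [(1−ρ)(1−ρ^(K+1))]
Numerator: 1.1352·(1 − 6·1.885501 + 5·2.140485) = 0.442080
Denominator: (-0.1352)·(-1.140485) = 0.154232
L = 0.442080/0.154232 = 2.8663

Final: 2.8663


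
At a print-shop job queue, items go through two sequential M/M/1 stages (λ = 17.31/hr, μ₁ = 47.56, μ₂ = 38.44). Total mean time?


Each node sees arrival rate λ = 17.31/hr (tandem ⇒ throughput preserved).
W₁ = 1/(μ₁−λ) = 1/(47.56−17.31) = 0.03306 hr
W₂ = 1/(μ₂−λ) = 1/(38.44−17.31) = 0.04733 hr
W_total = W₁ + W₂ = 0.03306 + 0.04733 = 0.08038 hr

Final: 0.08038 hr


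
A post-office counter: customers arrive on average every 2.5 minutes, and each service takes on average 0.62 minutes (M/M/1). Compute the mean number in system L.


λ = 60/2.5 = 24.0000 /hr
μ = 60/0.62 = 96.7742 /hr
ρ = λ/μ = 24.0000/96.7742 = 0.2480
L = ρ/(1−ρ) = 0.2480/0.7520 = 0.3298

Final: 0.3298


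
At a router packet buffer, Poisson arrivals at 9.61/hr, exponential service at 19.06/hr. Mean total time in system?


W = 1/(μ−λ) = 1/(19.06 − 9.61) = 1/9.45 = 0.1058 hr

Final: 0.1058 hr


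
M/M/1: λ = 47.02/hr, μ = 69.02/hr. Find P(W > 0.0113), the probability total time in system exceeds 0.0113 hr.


W ~ Exponential(μ−λ) for M/M/1.
μ − λ = 69.02 − 47.02 = 22.0000
P(W > t) = e^{−(μ−λ)t} = e^{−0.2486} = 0.779892

Final: 0.779892


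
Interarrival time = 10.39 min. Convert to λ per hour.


λ = 1/(interarrival time) in consistent units.
1 hour = 60 min, so λ = 60/10.39 = 5.7748 per hour

Final: 5.7748 /hr


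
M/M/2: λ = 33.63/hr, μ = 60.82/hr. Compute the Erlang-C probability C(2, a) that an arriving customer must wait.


a = λ/μ = 0.5529; ρ = a/2 = 0.2765
P₀ = 0.566819 (from M/M/c formula)
C(c,a) = [a^c/(c!(1−ρ))]·P₀ = [0.30575/(2·0.7235)]·0.566819
= 0.21129·0.566819 = 0.119762

Final: 0.119762


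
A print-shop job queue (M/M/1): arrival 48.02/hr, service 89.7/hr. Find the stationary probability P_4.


ρ = 48.02/89.7 = 0.5353
P_n = (1−ρ)·ρ^n = (1 − 0.5353)·0.5353^4 = 0.4647·0.082133 = 0.038164

Final: 0.038164


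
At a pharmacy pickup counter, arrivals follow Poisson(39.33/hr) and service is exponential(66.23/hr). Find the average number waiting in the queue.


ρ = 39.33/66.23 = 0.5938
Lq = ρ²/(1−ρ) = 0.3526/0.4062 = 0.8682

Final: 0.8682


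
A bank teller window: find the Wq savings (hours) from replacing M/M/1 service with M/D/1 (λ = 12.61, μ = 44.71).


ρ = 12.61/44.71 = 0.2820
Wq(M/M/1) = ρ/(μ−λ) = 0.2820/32.10 = 0.008786 hr
Wq(M/D/1) = ρ/(2(μ−λ)) = 0.004393 hr
Savings = 0.008786 − 0.004393 = 0.004393 hr

Final: 0.004393 hr


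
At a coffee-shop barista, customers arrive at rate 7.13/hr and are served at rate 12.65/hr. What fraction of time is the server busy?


ρ = λ/μ = 7.13/12.65 = 0.5636

Final: 0.5636


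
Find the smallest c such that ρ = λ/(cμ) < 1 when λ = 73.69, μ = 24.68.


Stability requires cμ > λ ⇔ c > λ/μ.
λ/μ = 73.69/24.68 = 2.9858
Minimum integer c = ⌊2.9858⌋ + 1 = 3
Check: 3·24.68 = 74.04 > 73.69, while 2·24.68 = 49.36 ≤ 73.69

Final: 3 servers


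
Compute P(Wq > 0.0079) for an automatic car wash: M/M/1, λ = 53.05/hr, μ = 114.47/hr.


ρ = 53.05/114.47 = 0.4634
P(Wq > t) = ρ·e^{−(μ−λ)t} = 0.4634·e^{−0.4852}
= 0.4634·0.615563 = 0.285277

Final: 0.285277


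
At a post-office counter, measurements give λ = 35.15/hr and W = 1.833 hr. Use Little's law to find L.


L = λW = 35.15·1.833 = 64.4299

Final: 64.4299


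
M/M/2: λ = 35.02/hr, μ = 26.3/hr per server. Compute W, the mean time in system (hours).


a = 1.3316; ρ = 0.6658; P₀ = 0.200639
Lq = P₀·a^c·ρ/(c!(1−ρ)²) = 1.06016
Wq = Lq/λ = 1.06016/35.02 = 0.03027 hr
W = Wq + 1/μ = 0.03027 + 0.03802 = 0.06830 hr

Final: 0.06830 hr


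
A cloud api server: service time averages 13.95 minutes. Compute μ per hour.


μ = 1/(service time) in consistent units.
1 hour = 60 min, so μ = 60/13.95 = 4.3011 per hour

Final: 4.3011 /hr


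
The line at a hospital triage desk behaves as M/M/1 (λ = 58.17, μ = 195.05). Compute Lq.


ρ = 58.17/195.05 = 0.2982
Lq = ρ²/(1−ρ) = 0.08894/0.7018 = 0.1267

Final: 0.1267


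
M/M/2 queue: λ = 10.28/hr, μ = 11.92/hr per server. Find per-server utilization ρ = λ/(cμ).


ρ = λ/(cμ) = 10.28/(2·11.92) = 10.28/23.84 = 0.4312

Final: 0.4312


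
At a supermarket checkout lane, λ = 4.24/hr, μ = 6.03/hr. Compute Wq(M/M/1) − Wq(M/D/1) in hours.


ρ = 4.24/6.03 = 0.7032
Wq(M/M/1) = ρ/(μ−λ) = 0.7032/1.79 = 0.39282 hr
Wq(M/D/1) = ρ/(2(μ−λ)) = 0.19641 hr
Savings = 0.39282 − 0.19641 = 0.19641 hr

Final: 0.19641 hr


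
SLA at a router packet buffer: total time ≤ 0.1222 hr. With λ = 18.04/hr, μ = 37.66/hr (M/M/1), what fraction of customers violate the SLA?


W ~ Exponential(μ−λ) for M/M/1.
μ − λ = 37.66 − 18.04 = 19.6200
P(W > t) = e^{−(μ−λ)t} = e^{−2.3976} = 0.090939

Final: 0.090939


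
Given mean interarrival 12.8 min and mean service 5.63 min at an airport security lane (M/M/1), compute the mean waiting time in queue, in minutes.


λ = 60/12.8 = 4.6875 /hr
μ = 60/5.63 = 10.6572 /hr
ρ = λ/μ = 4.6875/10.6572 = 0.4398
Wq = ρ/(μ−λ) = 0.4398/(10.6572−4.6875) = 0.07368 hr
In minutes: 0.07368·60 = 4.421 min

Final: 4.421 min


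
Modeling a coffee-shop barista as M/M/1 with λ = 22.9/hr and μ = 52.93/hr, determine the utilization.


ρ = λ/μ = 22.9/52.93 = 0.4326

Final: 0.4326


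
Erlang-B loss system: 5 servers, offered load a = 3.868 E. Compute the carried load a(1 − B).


B(5,3.868) = 0.187234 (Erlang-B)
Carried load = a(1 − B) = 3.868·(1 − 0.187234) = 3.868·0.812766 = 3.1438 E

Final: 3.1438 Erlangs


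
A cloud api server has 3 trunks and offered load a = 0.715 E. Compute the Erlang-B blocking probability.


B(c,a) = (a^c/c!) / Σ_{k=0}^{c} a^k/k!
a^3/3! = 0.060921
Σ terms (k=0..3): 1.00000 + 0.71500 + 0.25561 + 0.06092 = 2.031533
B = 0.060921/2.031533 = 0.029988

Final: 0.029988


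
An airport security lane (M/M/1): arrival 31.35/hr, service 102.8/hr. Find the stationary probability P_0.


ρ = 31.35/102.8 = 0.3050
P_n = (1−ρ)·ρ^n = (1 − 0.3050)·0.3050^0 = 0.6950·1.000000 = 0.695039

Final: 0.695039


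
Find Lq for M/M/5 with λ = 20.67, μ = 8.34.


a = λ/μ = 2.4784; ρ = a/5 = 0.4957
P₀ = 0.081938
Lq = P₀·a^c·ρ / (c!·(1−ρ)²) = 0.081938·93.51303·0.4957/(120·0.25434)
= 0.12444

Final: 0.12444


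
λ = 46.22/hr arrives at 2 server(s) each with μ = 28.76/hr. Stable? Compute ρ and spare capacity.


Total capacity cμ = 2·28.76 = 57.52/hr
ρ = λ/(cμ) = 46.22/57.52 = 0.8035
Stable ⇔ ρ < 1: YES
Spare capacity = cμ − λ = 57.52 − 46.22 = 11.30/hr

Final: ρ = 0.8035; stable; margin = 11.30/hr


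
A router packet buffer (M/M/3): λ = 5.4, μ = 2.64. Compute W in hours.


a = 2.0455; ρ = 0.6818; P₀ = 0.103949
Lq = P₀·a^c·ρ/(c!(1−ρ)²) = 0.99852
Wq = Lq/λ = 0.99852/5.4 = 0.18491 hr
W = Wq + 1/μ = 0.18491 + 0.37879 = 0.56370 hr

Final: 0.56370 hr


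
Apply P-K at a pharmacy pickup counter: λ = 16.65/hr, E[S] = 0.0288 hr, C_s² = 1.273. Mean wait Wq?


ρ = λ·E[S] = 16.65·0.0288 = 0.4795
E[S²] = E[S]²(1+C_s²) = 0.0288²·(1+1.273) = 0.001885
Wq = λ·E[S²]/(2(1−ρ)) = 16.65·0.001885/(2·0.5205) = 0.03016 hr

Final: 0.03016 hr


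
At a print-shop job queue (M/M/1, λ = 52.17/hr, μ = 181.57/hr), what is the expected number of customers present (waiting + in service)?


ρ = λ/μ = 52.17/181.57 = 0.2873
L = ρ/(1−ρ) = 0.2873/(1 − 0.2873) = 0.2873/0.7127 = 0.4032

Final: 0.4032


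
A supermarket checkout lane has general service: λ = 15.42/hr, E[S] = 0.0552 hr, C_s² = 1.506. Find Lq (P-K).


ρ = λ·E[S] = 15.42·0.0552 = 0.8512
Lq = ρ²(1+C_s²)/(2(1−ρ)) = 0.7245·(1+1.506)/(2·0.1488)
= 0.7245·2.5060/0.2976 = 6.10026

Final: 6.10026


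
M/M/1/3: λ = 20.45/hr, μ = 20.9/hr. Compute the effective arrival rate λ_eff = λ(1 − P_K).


ρ = 0.9785; P_K = (1−ρ)ρ^3/(1−ρ^4) = 0.241898
λ_eff = λ(1 − P_K) = 20.45·(1 − 0.241898) = 20.45·0.758102 = 15.5032 /hr

Final: 15.5032 /hr


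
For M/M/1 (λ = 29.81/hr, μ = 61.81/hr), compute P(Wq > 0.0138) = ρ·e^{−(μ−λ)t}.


ρ = 29.81/61.81 = 0.4823
P(Wq > t) = ρ·e^{−(μ−λ)t} = 0.4823·e^{−0.4416}
= 0.4823·0.643007 = 0.310112

Final: 0.310112


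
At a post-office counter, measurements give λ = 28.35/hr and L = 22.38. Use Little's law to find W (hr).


W = L/λ = 22.38/28.35 = 0.7894 hr

Final: 0.7894 hr


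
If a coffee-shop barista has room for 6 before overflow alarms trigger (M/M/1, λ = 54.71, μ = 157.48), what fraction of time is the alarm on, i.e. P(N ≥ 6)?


ρ = 54.71/157.48 = 0.3474
P(N ≥ n) = ρ^n = 0.3474^6 = 0.001758

Final: 0.001758


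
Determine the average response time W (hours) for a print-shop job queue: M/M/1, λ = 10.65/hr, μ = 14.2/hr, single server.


W = 1/(μ−λ) = 1/(14.2 − 10.65) = 1/3.55 = 0.2817 hr

Final: 0.2817 hr


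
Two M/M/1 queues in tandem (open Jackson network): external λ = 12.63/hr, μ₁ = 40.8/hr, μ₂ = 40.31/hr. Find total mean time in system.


Each node sees arrival rate λ = 12.63/hr (tandem ⇒ throughput preserved).
W₁ = 1/(μ₁−λ) = 1/(40.8−12.63) = 0.03550 hr
W₂ = 1/(μ₂−λ) = 1/(40.31−12.63) = 0.03613 hr
W_total = W₁ + W₂ = 0.03550 + 0.03613 = 0.07163 hr

Final: 0.07163 hr


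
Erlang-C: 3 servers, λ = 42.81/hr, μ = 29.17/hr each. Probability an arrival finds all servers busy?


a = λ/μ = 1.4676; ρ = a/3 = 0.4892
P₀ = 0.218535 (from M/M/c formula)
C(c,a) = [a^c/(c!(1−ρ))]·P₀ = [3.16101/(6·0.5108)]·0.218535
= 1.03140·0.218535 = 0.225396

Final: 0.225396


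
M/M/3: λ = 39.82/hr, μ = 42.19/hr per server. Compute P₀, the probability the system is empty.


a = λ/μ = 39.82/42.19 = 0.9438; ρ = a/c = 0.3146
Σ_{k=0}^{2} a^k/k! (terms k=0..2) = 1.00000 + 0.94383 + 0.44540 = 2.38923
Tail: a^3/(3!(1−ρ)) = 0.84077/(6·0.6854) = 0.20445
P₀ = 1/(2.38923 + 0.20445) = 1/2.59368 = 0.385553

Final: 0.385553


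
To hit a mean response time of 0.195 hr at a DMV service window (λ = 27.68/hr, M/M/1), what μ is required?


W = 1/(μ−λ) ⇒ μ − λ = 1/W = 1/0.195 = 5.1282
μ = λ + 1/W = 27.68 + 5.1282 = 32.8082 per hr

Final: 32.8082 /hr


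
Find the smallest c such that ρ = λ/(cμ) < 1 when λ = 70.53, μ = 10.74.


Stability requires cμ > λ ⇔ c > λ/μ.
λ/μ = 70.53/10.74 = 6.5670
Minimum integer c = ⌊6.5670⌋ + 1 = 7
Check: 7·10.74 = 75.18 > 70.53, while 6·10.74 = 64.44 ≤ 70.53

Final: 7 servers


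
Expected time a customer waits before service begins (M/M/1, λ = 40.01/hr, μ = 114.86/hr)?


ρ = 40.01/114.86 = 0.3483
Wq = ρ/(μ−λ) = 0.3483/(114.86 − 40.01) = 0.3483/74.85 = 0.004654 hr

Final: 0.004654 hr


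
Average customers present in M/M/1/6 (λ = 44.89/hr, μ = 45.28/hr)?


ρ = 44.89/45.28 = 0.9914
L = ρ[1 − (K+1)ρ^K + Kρ^(K+1)] / [(1−ρ)(1−ρ^(K+1))]
Numerator: 0.9914·(1 − 7·0.949422 + 6·0.941244) = 0.001501
Denominator: (0.008613)·(0.058756) = 0.0005061
L = 0.001501/0.0005061 = 2.9654

Final: 2.9654


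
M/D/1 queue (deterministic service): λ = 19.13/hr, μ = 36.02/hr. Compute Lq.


ρ = 19.13/36.02 = 0.5311
M/D/1: Lq = ρ²/(2(1−ρ)) = 0.2821/(2·0.4689) = 0.30076

Final: 0.30076


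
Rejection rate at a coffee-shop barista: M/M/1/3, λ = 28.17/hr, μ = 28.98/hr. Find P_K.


ρ = λ/μ = 28.17/28.98 = 0.9720
P_K = (1−ρ)ρ^K/(1−ρ^(K+1)) = (0.02795·0.918471)/(1 − 0.892799)
= 0.025672/0.107201 = 0.239472

Final: 0.239472


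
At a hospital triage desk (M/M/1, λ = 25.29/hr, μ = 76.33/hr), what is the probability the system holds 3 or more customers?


ρ = 25.29/76.33 = 0.3313
P(N ≥ n) = ρ^n = 0.3313^3 = 0.036371

Final: 0.036371


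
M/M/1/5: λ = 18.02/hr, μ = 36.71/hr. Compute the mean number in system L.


ρ = 18.02/36.71 = 0.4909
L = ρ[1 − (K+1)ρ^K + Kρ^(K+1)] / [(1−ρ)(1−ρ^(K+1))]
Numerator: 0.4909·(1 − 6·0.028500 + 5·0.013990) = 0.441271
Denominator: (0.5091)·(0.986010) = 0.502003
L = 0.441271/0.502003 = 0.8790

Final: 0.8790


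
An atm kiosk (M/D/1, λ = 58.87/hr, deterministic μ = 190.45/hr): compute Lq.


ρ = 58.87/190.45 = 0.3091
M/D/1: Lq = ρ²/(2(1−ρ)) = 0.09555/(2·0.6909) = 0.06915

Final: 0.06915


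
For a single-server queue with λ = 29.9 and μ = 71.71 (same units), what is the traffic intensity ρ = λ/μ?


ρ = λ/μ = 29.9/71.71 = 0.4170

Final: 0.4170


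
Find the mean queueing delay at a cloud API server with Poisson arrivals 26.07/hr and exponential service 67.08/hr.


ρ = 26.07/67.08 = 0.3886
Wq = ρ/(μ−λ) = 0.3886/(67.08 − 26.07) = 0.3886/41.01 = 0.009477 hr

Final: 0.009477 hr


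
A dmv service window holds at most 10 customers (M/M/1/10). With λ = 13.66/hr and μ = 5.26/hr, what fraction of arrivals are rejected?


ρ = λ/μ = 13.66/5.26 = 2.5970
P_K = (1−ρ)ρ^K/(1−ρ^(K+1)) = (-1.5970·13952.420349)/(1 − 36233.852085)
= -22281.431736/-36232.852085 = 0.614951

Final: 0.614951


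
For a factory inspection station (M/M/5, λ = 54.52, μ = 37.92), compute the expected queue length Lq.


a = λ/μ = 1.4378; ρ = a/5 = 0.2876
P₀ = 0.237158
Lq = P₀·a^c·ρ / (c!·(1−ρ)²) = 0.237158·6.14381·0.2876/(120·0.50758)
= 0.006879

Final: 0.006879


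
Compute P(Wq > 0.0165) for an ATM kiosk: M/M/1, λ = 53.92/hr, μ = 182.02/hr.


ρ = 53.92/182.02 = 0.2962
P(Wq > t) = ρ·e^{−(μ−λ)t} = 0.2962·e^{−2.1137}
= 0.2962·0.120796 = 0.035784

Final: 0.035784


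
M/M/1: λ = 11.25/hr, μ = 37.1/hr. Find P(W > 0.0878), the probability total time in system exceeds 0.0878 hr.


W ~ Exponential(μ−λ) for M/M/1.
μ − λ = 37.1 − 11.25 = 25.8500
P(W > t) = e^{−(μ−λ)t} = e^{−2.2696} = 0.103350

Final: 0.103350


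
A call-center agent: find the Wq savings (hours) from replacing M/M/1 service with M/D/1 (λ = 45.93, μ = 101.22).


ρ = 45.93/101.22 = 0.4538
Wq(M/M/1) = ρ/(μ−λ) = 0.4538/55.29 = 0.008207 hr
Wq(M/D/1) = ρ/(2(μ−λ)) = 0.004103 hr
Savings = 0.008207 − 0.004103 = 0.004103 hr

Final: 0.004103 hr


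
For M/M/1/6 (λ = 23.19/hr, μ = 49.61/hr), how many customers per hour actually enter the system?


ρ = 0.4674; P_K = (1−ρ)ρ^6/(1−ρ^7) = 0.005583
λ_eff = λ(1 − P_K) = 23.19·(1 − 0.005583) = 23.19·0.994417 = 23.0605 /hr

Final: 23.0605 /hr


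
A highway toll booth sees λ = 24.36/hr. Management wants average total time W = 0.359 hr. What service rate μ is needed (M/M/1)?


W = 1/(μ−λ) ⇒ μ − λ = 1/W = 1/0.359 = 2.7855
μ = λ + 1/W = 24.36 + 2.7855 = 27.1455 per hr

Final: 27.1455 /hr


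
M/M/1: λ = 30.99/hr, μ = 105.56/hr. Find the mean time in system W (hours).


W = 1/(μ−λ) = 1/(105.56 − 30.99) = 1/74.57 = 0.01341 hr

Final: 0.01341 hr


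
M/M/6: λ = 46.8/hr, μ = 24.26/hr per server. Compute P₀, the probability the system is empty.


a = λ/μ = 46.8/24.26 = 1.9291; ρ = a/c = 0.3215
Σ_{k=0}^{5} a^k/k! (terms k=0..5) = 1.00000 + 1.92910 + 1.86072 + 1.19650 + 0.57704 + 0.22264 = 6.78600
Tail: a^6/(6!(1−ρ)) = 51.53833/(720·0.6785) = 0.10550
P₀ = 1/(6.78600 + 0.10550) = 1/6.89150 = 0.145106

Final: 0.145106


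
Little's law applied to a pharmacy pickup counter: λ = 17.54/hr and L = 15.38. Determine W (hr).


W = L/λ = 15.38/17.54 = 0.8769 hr

Final: 0.8769 hr


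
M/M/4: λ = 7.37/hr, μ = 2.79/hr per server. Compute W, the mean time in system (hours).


a = 2.6416; ρ = 0.6604; P₀ = 0.061817
Lq = P₀·a^c·ρ/(c!(1−ρ)²) = 0.71813
Wq = Lq/λ = 0.71813/7.37 = 0.09744 hr
W = Wq + 1/μ = 0.09744 + 0.35842 = 0.45586 hr

Final: 0.45586 hr


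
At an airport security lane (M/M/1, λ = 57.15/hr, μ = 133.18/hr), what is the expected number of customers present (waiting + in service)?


ρ = λ/μ = 57.15/133.18 = 0.4291
L = ρ/(1−ρ) = 0.4291/(1 − 0.4291) = 0.4291/0.5709 = 0.7517

Final: 0.7517


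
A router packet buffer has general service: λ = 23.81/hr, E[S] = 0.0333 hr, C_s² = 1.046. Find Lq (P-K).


ρ = λ·E[S] = 23.81·0.0333 = 0.7929
Lq = ρ²(1+C_s²)/(2(1−ρ)) = 0.6286·(1+1.046)/(2·0.2071)
= 0.6286·2.0460/0.4143 = 3.10489

Final: 3.10489


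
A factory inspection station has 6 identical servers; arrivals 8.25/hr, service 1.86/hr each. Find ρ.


ρ = λ/(cμ) = 8.25/(6·1.86) = 8.25/11.16 = 0.7392

Final: 0.7392


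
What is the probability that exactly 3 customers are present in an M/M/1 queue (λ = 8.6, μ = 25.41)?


ρ = 8.6/25.41 = 0.3384
P_n = (1−ρ)·ρ^n = (1 − 0.3384)·0.3384^3 = 0.6616·0.038769 = 0.025647

Final: 0.025647


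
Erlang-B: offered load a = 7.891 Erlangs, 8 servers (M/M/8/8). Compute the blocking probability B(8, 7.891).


B(c,a) = (a^c/c!) / Σ_{k=0}^{c} a^k/k!
a^8/8! = 372.851439
Σ terms (k=0..8): 1.00000 + 7.89100 + 31.13394 + 81.89264 + 161.55371 + 254.96406 + 335.32024 + 378.00171 + 372.85144 = 1624.608741
B = 372.851439/1624.608741 = 0.229502

Final: 0.229502


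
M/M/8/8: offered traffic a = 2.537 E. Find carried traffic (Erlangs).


B(8,2.537) = 0.003371 (Erlang-B)
Carried load = a(1 − B) = 2.537·(1 − 0.003371) = 2.537·0.996629 = 2.5284 E

Final: 2.5284 Erlangs


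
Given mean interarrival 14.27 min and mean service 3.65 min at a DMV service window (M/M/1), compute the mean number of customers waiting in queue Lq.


λ = 60/14.27 = 4.2046 /hr
μ = 60/3.65 = 16.4384 /hr
ρ = λ/μ = 4.2046/16.4384 = 0.2558
Lq = ρ²/(1−ρ) = 0.06542/0.7442 = 0.08791

Final: 0.08791


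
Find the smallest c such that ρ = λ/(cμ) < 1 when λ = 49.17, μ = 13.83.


Stability requires cμ > λ ⇔ c > λ/μ.
λ/μ = 49.17/13.83 = 3.5553
Minimum integer c = ⌊3.5553⌋ + 1 = 4
Check: 4·13.83 = 55.32 > 49.17, while 3·13.83 = 41.49 ≤ 49.17

Final: 4 servers


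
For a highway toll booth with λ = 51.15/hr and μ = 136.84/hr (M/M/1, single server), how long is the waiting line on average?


ρ = 51.15/136.84 = 0.3738
Lq = ρ²/(1−ρ) = 0.1397/0.6262 = 0.2231

Final: 0.2231


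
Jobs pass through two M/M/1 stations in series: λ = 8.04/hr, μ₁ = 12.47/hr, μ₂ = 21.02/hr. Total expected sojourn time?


Each node sees arrival rate λ = 8.04/hr (tandem ⇒ throughput preserved).
W₁ = 1/(μ₁−λ) = 1/(12.47−8.04) = 0.22573 hr
W₂ = 1/(μ₂−λ) = 1/(21.02−8.04) = 0.07704 hr
W_total = W₁ + W₂ = 0.22573 + 0.07704 = 0.30278 hr

Final: 0.30278 hr


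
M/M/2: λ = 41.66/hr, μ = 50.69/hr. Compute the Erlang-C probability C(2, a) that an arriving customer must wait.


a = λ/μ = 0.8219; ρ = a/2 = 0.4109
P₀ = 0.417506 (from M/M/c formula)
C(c,a) = [a^c/(c!(1−ρ))]·P₀ = [0.67545/(2·0.5891)]·0.417506
= 0.57332·0.417506 = 0.239364

Final: 0.239364


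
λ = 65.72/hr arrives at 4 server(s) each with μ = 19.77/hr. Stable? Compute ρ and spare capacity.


Total capacity cμ = 4·19.77 = 79.08/hr
ρ = λ/(cμ) = 65.72/79.08 = 0.8311
Stable ⇔ ρ < 1: YES
Spare capacity = cμ − λ = 79.08 − 65.72 = 13.36/hr

Final: ρ = 0.8311; stable; margin = 13.36/hr


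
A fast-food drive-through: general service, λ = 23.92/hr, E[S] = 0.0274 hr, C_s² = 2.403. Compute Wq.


ρ = λ·E[S] = 23.92·0.0274 = 0.6554
E[S²] = E[S]²(1+C_s²) = 0.0274²·(1+2.403) = 0.002555
Wq = λ·E[S²]/(2(1−ρ)) = 23.92·0.002555/(2·0.3446) = 0.08867 hr

Final: 0.08867 hr


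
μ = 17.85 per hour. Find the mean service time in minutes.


Mean service time = 1/μ = 1/17.85 hour = 0.05602 hour
In minutes: 0.05602 × 60 = 3.3613 min

Final: 3.3613 min


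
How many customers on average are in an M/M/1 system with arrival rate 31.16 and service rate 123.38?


ρ = λ/μ = 31.16/123.38 = 0.2526
L = ρ/(1−ρ) = 0.2526/(1 − 0.2526) = 0.2526/0.7474 = 0.3379

Final: 0.3379


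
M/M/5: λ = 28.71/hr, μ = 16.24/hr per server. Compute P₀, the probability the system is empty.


a = λ/μ = 28.71/16.24 = 1.7679; ρ = a/c = 0.3536
Σ_{k=0}^{4} a^k/k! (terms k=0..4) = 1.00000 + 1.76786 + 1.56266 + 0.92085 + 0.40698 = 5.65835
Tail: a^5/(5!(1−ρ)) = 17.26775/(120·0.6464) = 0.22260
P₀ = 1/(5.65835 + 0.22260) = 1/5.88096 = 0.170040

Final: 0.170040


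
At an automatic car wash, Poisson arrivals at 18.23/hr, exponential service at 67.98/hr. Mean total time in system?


W = 1/(μ−λ) = 1/(67.98 − 18.23) = 1/49.75 = 0.02010 hr

Final: 0.02010 hr


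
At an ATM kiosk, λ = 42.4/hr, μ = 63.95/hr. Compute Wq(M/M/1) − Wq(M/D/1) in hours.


ρ = 42.4/63.95 = 0.6630
Wq(M/M/1) = ρ/(μ−λ) = 0.6630/21.55 = 0.03077 hr
Wq(M/D/1) = ρ/(2(μ−λ)) = 0.01538 hr
Savings = 0.03077 − 0.01538 = 0.01538 hr

Final: 0.01538 hr


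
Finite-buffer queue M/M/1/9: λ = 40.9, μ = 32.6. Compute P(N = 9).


ρ = λ/μ = 40.9/32.6 = 1.2546
P_K = (1−ρ)ρ^K/(1−ρ^(K+1)) = (-0.2546·7.701075)/(1 − 9.661779)
= -1.960703/-8.661779 = 0.226363

Final: 0.226363


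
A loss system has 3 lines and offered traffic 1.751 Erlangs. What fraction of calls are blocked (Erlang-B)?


B(c,a) = (a^c/c!) / Σ_{k=0}^{c} a^k/k!
a^3/3! = 0.894761
Σ terms (k=0..3): 1.00000 + 1.75100 + 1.53300 + 0.89476 = 5.178762
B = 0.894761/5.178762 = 0.172775

Final: 0.172775


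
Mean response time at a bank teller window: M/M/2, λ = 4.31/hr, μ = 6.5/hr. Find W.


a = 0.6631; ρ = 0.3315; P₀ = 0.502022
Lq = P₀·a^c·ρ/(c!(1−ρ)²) = 0.08188
Wq = Lq/λ = 0.08188/4.31 = 0.01900 hr
W = Wq + 1/μ = 0.01900 + 0.15385 = 0.17284 hr

Final: 0.17284 hr


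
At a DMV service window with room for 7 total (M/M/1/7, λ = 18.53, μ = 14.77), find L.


ρ = 18.53/14.77 = 1.2546
L = ρ[1 − (K+1)ρ^K + Kρ^(K+1)] / [(1−ρ)(1−ρ^(K+1))]
Numerator: 1.2546·(1 − 8·4.891752 + 7·6.137046) = 6.053682
Denominator: (-0.2546)·(-5.137046) = 1.307738
L = 6.053682/1.307738 = 4.6291

Final: 4.6291


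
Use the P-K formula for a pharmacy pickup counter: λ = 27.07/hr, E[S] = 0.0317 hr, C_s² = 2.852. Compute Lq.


ρ = λ·E[S] = 27.07·0.0317 = 0.8581
Lq = ρ²(1+C_s²)/(2(1−ρ)) = 0.7364·(1+2.852)/(2·0.1419)
= 0.7364·3.8520/0.2838 = 9.99602

Final: 9.99602


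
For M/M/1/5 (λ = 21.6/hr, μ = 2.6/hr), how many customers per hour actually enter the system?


ρ = 8.3077; P_K = (1−ρ)ρ^5/(1−ρ^6) = 0.879632
λ_eff = λ(1 − P_K) = 21.6·(1 − 0.879632) = 21.6·0.120368 = 2.5999 /hr

Final: 2.5999 /hr


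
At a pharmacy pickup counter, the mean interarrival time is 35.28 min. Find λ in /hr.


λ = 1/(interarrival time) in consistent units.
1 hour = 60 min, so λ = 60/35.28 = 1.7007 per hour

Final: 1.7007 /hr


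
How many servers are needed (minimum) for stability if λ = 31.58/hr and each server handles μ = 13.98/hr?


Stability requires cμ > λ ⇔ c > λ/μ.
λ/μ = 31.58/13.98 = 2.2589
Minimum integer c = ⌊2.2589⌋ + 1 = 3
Check: 3·13.98 = 41.94 > 31.58, while 2·13.98 = 27.96 ≤ 31.58

Final: 3 servers


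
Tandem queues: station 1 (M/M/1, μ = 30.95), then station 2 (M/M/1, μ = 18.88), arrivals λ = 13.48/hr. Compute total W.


Each node sees arrival rate λ = 13.48/hr (tandem ⇒ throughput preserved).
W₁ = 1/(μ₁−λ) = 1/(30.95−13.48) = 0.05724 hr
W₂ = 1/(μ₂−λ) = 1/(18.88−13.48) = 0.18519 hr
W_total = W₁ + W₂ = 0.05724 + 0.18519 = 0.24243 hr

Final: 0.24243 hr


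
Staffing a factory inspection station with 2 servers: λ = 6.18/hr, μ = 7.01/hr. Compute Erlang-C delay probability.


a = λ/μ = 0.8816; ρ = a/2 = 0.4408
P₀ = 0.388119 (from M/M/c formula)
C(c,a) = [a^c/(c!(1−ρ))]·P₀ = [0.77721/(2·0.5592)]·0.388119
= 0.69493·0.388119 = 0.269717

Final: 0.269717


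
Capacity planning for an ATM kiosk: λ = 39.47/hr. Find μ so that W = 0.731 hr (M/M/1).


W = 1/(μ−λ) ⇒ μ − λ = 1/W = 1/0.731 = 1.3680
μ = λ + 1/W = 39.47 + 1.3680 = 40.8380 per hr

Final: 40.8380 /hr


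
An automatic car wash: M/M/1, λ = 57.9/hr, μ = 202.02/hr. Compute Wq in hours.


ρ = 57.9/202.02 = 0.2866
Wq = ρ/(μ−λ) = 0.2866/(202.02 − 57.9) = 0.2866/144.12 = 0.001989 hr

Final: 0.001989 hr


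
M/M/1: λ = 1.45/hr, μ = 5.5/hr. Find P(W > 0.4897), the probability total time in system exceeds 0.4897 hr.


W ~ Exponential(μ−λ) for M/M/1.
μ − λ = 5.5 − 1.45 = 4.0500
P(W > t) = e^{−(μ−λ)t} = e^{−1.9833} = 0.137616

Final: 0.137616


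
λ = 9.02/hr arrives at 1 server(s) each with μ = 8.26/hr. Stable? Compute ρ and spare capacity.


Total capacity cμ = 1·8.26 = 8.26/hr
ρ = λ/(cμ) = 9.02/8.26 = 1.0920
Stable ⇔ ρ < 1: NO
Spare capacity = cμ − λ = 8.26 − 9.02 = -0.76/hr

Final: ρ = 1.0920; unstable; margin = -0.76/hr


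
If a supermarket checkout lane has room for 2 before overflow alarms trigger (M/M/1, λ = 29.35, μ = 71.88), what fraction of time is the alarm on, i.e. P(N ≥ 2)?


ρ = 29.35/71.88 = 0.4083
P(N ≥ n) = ρ^n = 0.4083^2 = 0.166725

Final: 0.166725


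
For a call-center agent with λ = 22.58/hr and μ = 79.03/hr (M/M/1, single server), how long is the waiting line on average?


ρ = 22.58/79.03 = 0.2857
Lq = ρ²/(1−ρ) = 0.08163/0.7143 = 0.1143

Final: 0.1143


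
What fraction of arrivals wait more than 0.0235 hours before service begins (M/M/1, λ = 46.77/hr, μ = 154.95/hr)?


ρ = 46.77/154.95 = 0.3018
P(Wq > t) = ρ·e^{−(μ−λ)t} = 0.3018·e^{−2.5422}
= 0.3018·0.078691 = 0.023752

Final: 0.023752


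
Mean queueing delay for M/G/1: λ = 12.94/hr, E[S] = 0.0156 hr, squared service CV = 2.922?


ρ = λ·E[S] = 12.94·0.0156 = 0.2019
E[S²] = E[S]²(1+C_s²) = 0.0156²·(1+2.922) = 0.0009545
Wq = λ·E[S²]/(2(1−ρ)) = 12.94·0.0009545/(2·0.7981) = 0.007737 hr

Final: 0.007737 hr


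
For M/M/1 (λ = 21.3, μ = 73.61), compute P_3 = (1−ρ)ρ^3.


ρ = 21.3/73.61 = 0.2894
P_n = (1−ρ)·ρ^n = (1 − 0.2894)·0.2894^3 = 0.7106·0.024229 = 0.017218

Final: 0.017218


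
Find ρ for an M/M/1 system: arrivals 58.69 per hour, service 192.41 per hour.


ρ = λ/μ = 58.69/192.41 = 0.3050

Final: 0.3050


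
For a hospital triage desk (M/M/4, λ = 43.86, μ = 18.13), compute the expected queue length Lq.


a = λ/μ = 2.4192; ρ = a/4 = 0.6048
P₀ = 0.081193
Lq = P₀·a^c·ρ / (c!·(1−ρ)²) = 0.081193·34.25179·0.6048/(24·0.15618)
= 0.44871

Final: 0.44871


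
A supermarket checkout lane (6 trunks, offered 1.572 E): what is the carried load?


B(6,1.572) = 0.004357 (Erlang-B)
Carried load = a(1 − B) = 1.572·(1 − 0.004357) = 1.572·0.995643 = 1.5652 E

Final: 1.5652 Erlangs


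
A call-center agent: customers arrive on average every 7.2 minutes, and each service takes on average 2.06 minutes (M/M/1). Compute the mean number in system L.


λ = 60/7.2 = 8.3333 /hr
μ = 60/2.06 = 29.1262 /hr
ρ = λ/μ = 8.3333/29.1262 = 0.2861
L = ρ/(1−ρ) = 0.2861/0.7139 = 0.4008

Final: 0.4008


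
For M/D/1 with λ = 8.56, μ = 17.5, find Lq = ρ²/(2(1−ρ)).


ρ = 8.56/17.5 = 0.4891
M/D/1: Lq = ρ²/(2(1−ρ)) = 0.2393/(2·0.5109) = 0.23418

Final: 0.23418


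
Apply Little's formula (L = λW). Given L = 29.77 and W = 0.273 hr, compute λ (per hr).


λ = L/W = 29.77/0.273 = 109.0476 /hr

Final: 109.0476 /hr


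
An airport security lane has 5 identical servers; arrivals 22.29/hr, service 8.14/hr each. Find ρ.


ρ = λ/(cμ) = 22.29/(5·8.14) = 22.29/40.70 = 0.5477

Final: 0.5477


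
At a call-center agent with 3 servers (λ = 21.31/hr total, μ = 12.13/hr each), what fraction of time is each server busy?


ρ = λ/(cμ) = 21.31/(3·12.13) = 21.31/36.39 = 0.5856

Final: 0.5856


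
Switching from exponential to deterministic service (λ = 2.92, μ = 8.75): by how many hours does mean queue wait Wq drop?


ρ = 2.92/8.75 = 0.3337
Wq(M/M/1) = ρ/(μ−λ) = 0.3337/5.83 = 0.05724 hr
Wq(M/D/1) = ρ/(2(μ−λ)) = 0.02862 hr
Savings = 0.05724 − 0.02862 = 0.02862 hr

Final: 0.02862 hr


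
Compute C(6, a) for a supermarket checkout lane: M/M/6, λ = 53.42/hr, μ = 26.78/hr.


a = λ/μ = 1.9948; ρ = a/6 = 0.3325
P₀ = 0.135847 (from M/M/c formula)
C(c,a) = [a^c/(c!(1−ρ))]·P₀ = [63.00280/(720·0.6675)]·0.135847
= 0.13108·0.135847 = 0.017807

Final: 0.017807


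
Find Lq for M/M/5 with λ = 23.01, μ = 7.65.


a = λ/μ = 3.0078; ρ = a/5 = 0.6016
P₀ = 0.046240
Lq = P₀·a^c·ρ / (c!·(1−ρ)²) = 0.046240·246.19312·0.6016/(120·0.15875)
= 0.35949

Final: 0.35949


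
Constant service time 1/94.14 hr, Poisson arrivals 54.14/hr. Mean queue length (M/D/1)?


ρ = 54.14/94.14 = 0.5751
M/D/1: Lq = ρ²/(2(1−ρ)) = 0.3307/(2·0.4249) = 0.38920

Final: 0.38920


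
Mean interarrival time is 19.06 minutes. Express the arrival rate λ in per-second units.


λ = 1/(interarrival time) in consistent units.
1 second = 0.0166667 min, so λ = 0.0166667/19.06 = 0.0008744 per second

Final: 0.0008744 /sec


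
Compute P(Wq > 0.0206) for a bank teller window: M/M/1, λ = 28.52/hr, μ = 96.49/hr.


ρ = 28.52/96.49 = 0.2956
P(Wq > t) = ρ·e^{−(μ−λ)t} = 0.2956·e^{−1.4002}
= 0.2956·0.246552 = 0.072875

Final: 0.072875


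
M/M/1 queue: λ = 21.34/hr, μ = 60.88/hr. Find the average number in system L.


ρ = λ/μ = 21.34/60.88 = 0.3505
L = ρ/(1−ρ) = 0.3505/(1 − 0.3505) = 0.3505/0.6495 = 0.5397

Final: 0.5397


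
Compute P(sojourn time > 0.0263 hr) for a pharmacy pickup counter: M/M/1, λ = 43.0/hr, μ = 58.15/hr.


W ~ Exponential(μ−λ) for M/M/1.
μ − λ = 58.15 − 43.0 = 15.1500
P(W > t) = e^{−(μ−λ)t} = e^{−0.3984} = 0.671363

Final: 0.671363


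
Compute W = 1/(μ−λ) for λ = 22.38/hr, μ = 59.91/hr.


W = 1/(μ−λ) = 1/(59.91 − 22.38) = 1/37.53 = 0.02665 hr

Final: 0.02665 hr


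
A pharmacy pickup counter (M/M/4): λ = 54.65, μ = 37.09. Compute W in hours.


a = 1.4734; ρ = 0.3684; P₀ = 0.227116
Lq = P₀·a^c·ρ/(c!(1−ρ)²) = 0.04118
Wq = Lq/λ = 0.04118/54.65 = 0.0007536 hr
W = Wq + 1/μ = 0.0007536 + 0.02696 = 0.02772 hr

Final: 0.02772 hr


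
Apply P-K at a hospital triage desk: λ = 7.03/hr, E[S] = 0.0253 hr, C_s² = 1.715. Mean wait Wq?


ρ = λ·E[S] = 7.03·0.0253 = 0.1779
E[S²] = E[S]²(1+C_s²) = 0.0253²·(1+1.715) = 0.001738
Wq = λ·E[S²]/(2(1−ρ)) = 7.03·0.001738/(2·0.8221) = 0.007430 hr

Final: 0.007430 hr


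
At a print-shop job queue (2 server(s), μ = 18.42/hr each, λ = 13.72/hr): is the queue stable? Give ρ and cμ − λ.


Total capacity cμ = 2·18.42 = 36.84/hr
ρ = λ/(cμ) = 13.72/36.84 = 0.3724
Stable ⇔ ρ < 1: YES
Spare capacity = cμ − λ = 36.84 − 13.72 = 23.12/hr

Final: ρ = 0.3724; stable; margin = 23.12/hr


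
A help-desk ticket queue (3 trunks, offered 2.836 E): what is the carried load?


B(3,2.836) = 0.326065 (Erlang-B)
Carried load = a(1 − B) = 2.836·(1 − 0.326065) = 2.836·0.673935 = 1.9113 E

Final: 1.9113 Erlangs


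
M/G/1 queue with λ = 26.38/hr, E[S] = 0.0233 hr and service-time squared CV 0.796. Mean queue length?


ρ = λ·E[S] = 26.38·0.0233 = 0.6147
Lq = ρ²(1+C_s²)/(2(1−ρ)) = 0.3778·(1+0.796)/(2·0.3853)
= 0.3778·1.7960/0.7707 = 0.88041

Final: 0.88041


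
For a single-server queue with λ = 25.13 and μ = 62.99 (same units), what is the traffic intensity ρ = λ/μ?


ρ = λ/μ = 25.13/62.99 = 0.3990

Final: 0.3990


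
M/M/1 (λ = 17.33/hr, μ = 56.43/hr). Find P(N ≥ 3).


ρ = 17.33/56.43 = 0.3071
P(N ≥ n) = ρ^n = 0.3071^3 = 0.028964

Final: 0.028964


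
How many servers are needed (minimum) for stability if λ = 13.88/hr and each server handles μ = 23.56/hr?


Stability requires cμ > λ ⇔ c > λ/μ.
λ/μ = 13.88/23.56 = 0.5891
Minimum integer c = ⌊0.5891⌋ + 1 = 1
Check: 1·23.56 = 23.56 > 13.88, while 0·23.56 = 0.00 ≤ 13.88

Final: 1 servers


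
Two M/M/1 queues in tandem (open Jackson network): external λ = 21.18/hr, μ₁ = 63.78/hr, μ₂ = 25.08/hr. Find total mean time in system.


Each node sees arrival rate λ = 21.18/hr (tandem ⇒ throughput preserved).
W₁ = 1/(μ₁−λ) = 1/(63.78−21.18) = 0.02347 hr
W₂ = 1/(μ₂−λ) = 1/(25.08−21.18) = 0.25641 hr
W_total = W₁ + W₂ = 0.02347 + 0.25641 = 0.27988 hr

Final: 0.27988 hr


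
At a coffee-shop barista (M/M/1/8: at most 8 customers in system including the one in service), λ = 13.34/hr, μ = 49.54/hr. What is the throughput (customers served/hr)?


ρ = 0.2693; P_K = (1−ρ)ρ^8/(1−ρ^9) = 0.00002020
λ_eff = λ(1 − P_K) = 13.34·(1 − 0.00002020) = 13.34·0.999980 = 13.3397 /hr

Final: 13.3397 /hr


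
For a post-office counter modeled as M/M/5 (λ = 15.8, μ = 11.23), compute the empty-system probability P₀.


a = λ/μ = 15.8/11.23 = 1.4069; ρ = a/c = 0.2814
Σ_{k=0}^{4} a^k/k! (terms k=0..4) = 1.00000 + 1.40695 + 0.98975 + 0.46417 + 0.16327 = 4.02413
Tail: a^5/(5!(1−ρ)) = 5.51298/(120·0.7186) = 0.06393
P₀ = 1/(4.02413 + 0.06393) = 1/4.08807 = 0.244614

Final: 0.244614


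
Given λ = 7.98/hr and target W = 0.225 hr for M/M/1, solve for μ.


W = 1/(μ−λ) ⇒ μ − λ = 1/W = 1/0.225 = 4.4444
μ = λ + 1/W = 7.98 + 4.4444 = 12.4244 per hr

Final: 12.4244 /hr


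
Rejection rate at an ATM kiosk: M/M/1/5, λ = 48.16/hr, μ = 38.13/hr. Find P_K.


ρ = λ/μ = 48.16/38.13 = 1.2630
P_K = (1−ρ)ρ^K/(1−ρ^(K+1)) = (-0.2630·3.214388)/(1 − 4.059925)
= -0.845537/-3.059925 = 0.276326

Final: 0.276326


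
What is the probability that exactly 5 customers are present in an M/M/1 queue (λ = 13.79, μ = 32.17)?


ρ = 13.79/32.17 = 0.4287
P_n = (1−ρ)·ρ^n = (1 − 0.4287)·0.4287^5 = 0.5713·0.014473 = 0.008269

Final: 0.008269


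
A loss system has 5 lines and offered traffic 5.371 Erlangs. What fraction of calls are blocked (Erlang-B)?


B(c,a) = (a^c/c!) / Σ_{k=0}^{c} a^k/k!
a^5/5! = 37.247276
Σ terms (k=0..5): 1.00000 + 5.37100 + 14.42382 + 25.82345 + 34.67443 + 37.24728 = 118.539976
B = 37.247276/118.539976 = 0.314217

Final: 0.314217


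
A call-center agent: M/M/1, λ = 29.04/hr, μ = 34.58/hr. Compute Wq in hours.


ρ = 29.04/34.58 = 0.8398
Wq = ρ/(μ−λ) = 0.8398/(34.58 − 29.04) = 0.8398/5.54 = 0.1516 hr

Final: 0.1516 hr


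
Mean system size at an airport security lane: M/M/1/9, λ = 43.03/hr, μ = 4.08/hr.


ρ = 43.03/4.08 = 10.5466
L = ρ[1 − (K+1)ρ^K + Kρ^(K+1)] / [(1−ρ)(1−ρ^(K+1))]
Numerator: 10.5466·(1 − 10·1614360961.610312 + 9·17025968671.100916) = 1445830236646.903076
Denominator: (-9.5466)·(-17025968670.100916) = 162539578357.948700
L = 1445830236646.903076/162539578357.948700 = 8.8953

Final: 8.8953


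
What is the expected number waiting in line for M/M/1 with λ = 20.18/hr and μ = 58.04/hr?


ρ = 20.18/58.04 = 0.3477
Lq = ρ²/(1−ρ) = 0.1209/0.6523 = 0.1853

Final: 0.1853


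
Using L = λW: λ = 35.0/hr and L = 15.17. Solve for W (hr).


W = L/λ = 15.17/35.0 = 0.4334 hr

Final: 0.4334 hr


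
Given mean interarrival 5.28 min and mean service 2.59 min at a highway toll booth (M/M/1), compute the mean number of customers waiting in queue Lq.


λ = 60/5.28 = 11.3636 /hr
μ = 60/2.59 = 23.1660 /hr
ρ = λ/μ = 11.3636/23.1660 = 0.4905
Lq = ρ²/(1−ρ) = 0.2406/0.5095 = 0.4723

Final: 0.4723


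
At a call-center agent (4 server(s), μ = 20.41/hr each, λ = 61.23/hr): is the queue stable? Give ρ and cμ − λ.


Total capacity cμ = 4·20.41 = 81.64/hr
ρ = λ/(cμ) = 61.23/81.64 = 0.7500
Stable ⇔ ρ < 1: YES
Spare capacity = cμ − λ = 81.64 − 61.23 = 20.41/hr

Final: ρ = 0.7500; stable; margin = 20.41/hr


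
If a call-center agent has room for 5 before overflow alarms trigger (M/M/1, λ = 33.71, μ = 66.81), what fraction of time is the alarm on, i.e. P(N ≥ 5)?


ρ = 33.71/66.81 = 0.5046
P(N ≥ n) = ρ^n = 0.5046^5 = 0.032703

Final: 0.032703


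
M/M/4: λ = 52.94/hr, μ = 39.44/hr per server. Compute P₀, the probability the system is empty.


a = λ/μ = 52.94/39.44 = 1.3423; ρ = a/c = 0.3356
Σ_{k=0}^{3} a^k/k! (terms k=0..3) = 1.00000 + 1.34229 + 0.90087 + 0.40308 = 3.64624
Tail: a^4/(4!(1−ρ)) = 3.24630/(24·0.6644) = 0.20358
P₀ = 1/(3.64624 + 0.20358) = 1/3.84982 = 0.259752

Final: 0.259752


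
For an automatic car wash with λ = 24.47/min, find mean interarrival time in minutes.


Mean interarrival time = 1/λ = 1/24.47 minute = 0.04087 minute
In minutes: 0.04087 × 1 = 0.04087 min

Final: 0.04087 min
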